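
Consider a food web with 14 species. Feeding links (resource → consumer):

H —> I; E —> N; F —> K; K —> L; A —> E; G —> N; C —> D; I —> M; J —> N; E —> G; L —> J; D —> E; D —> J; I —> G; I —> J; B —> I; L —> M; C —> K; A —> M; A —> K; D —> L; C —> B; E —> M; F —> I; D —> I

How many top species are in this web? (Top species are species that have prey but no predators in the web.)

2

Top species (has prey, but nothing eats it): M, N.
Count: 2.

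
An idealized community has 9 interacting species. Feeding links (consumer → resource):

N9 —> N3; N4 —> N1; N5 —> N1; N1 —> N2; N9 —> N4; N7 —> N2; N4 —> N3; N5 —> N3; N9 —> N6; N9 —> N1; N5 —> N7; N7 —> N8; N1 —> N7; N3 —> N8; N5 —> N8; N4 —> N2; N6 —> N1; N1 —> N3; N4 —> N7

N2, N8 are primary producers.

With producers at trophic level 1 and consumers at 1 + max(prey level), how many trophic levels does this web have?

Producers (level 1): N2, N8.
N8 → N3 → N1 → N6 → N9 gives N9 level 5.
No species has a prey at level 5, so no species reaches level 6.

5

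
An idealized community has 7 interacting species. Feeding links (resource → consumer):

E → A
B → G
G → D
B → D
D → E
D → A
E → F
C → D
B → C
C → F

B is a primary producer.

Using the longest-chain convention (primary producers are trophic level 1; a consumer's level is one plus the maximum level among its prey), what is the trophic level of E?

Trophic level 4

B is a producer → level 1.
C eats B → level 2.
D eats C (level 2); other prey at levels: B 1, G 2 → level 3.
E eats D → level 4.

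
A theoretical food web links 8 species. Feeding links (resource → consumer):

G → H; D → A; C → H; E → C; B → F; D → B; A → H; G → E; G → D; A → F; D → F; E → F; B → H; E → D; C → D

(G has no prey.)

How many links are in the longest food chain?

5 links

One longest chain: G → E → C → D → A → H.
It has 6 species and 5 links.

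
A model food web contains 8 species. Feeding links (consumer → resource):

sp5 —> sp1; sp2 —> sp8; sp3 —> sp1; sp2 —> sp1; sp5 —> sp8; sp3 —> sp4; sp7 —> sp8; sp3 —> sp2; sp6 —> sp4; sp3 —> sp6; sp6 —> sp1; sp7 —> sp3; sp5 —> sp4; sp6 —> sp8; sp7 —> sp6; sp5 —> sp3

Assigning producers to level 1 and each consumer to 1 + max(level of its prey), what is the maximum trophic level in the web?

Producers (level 1): sp8, sp1, sp4.
sp8 → sp6 → sp3 → sp7 gives sp7 level 4.
No species has a prey at level 4, so no species reaches level 5.

4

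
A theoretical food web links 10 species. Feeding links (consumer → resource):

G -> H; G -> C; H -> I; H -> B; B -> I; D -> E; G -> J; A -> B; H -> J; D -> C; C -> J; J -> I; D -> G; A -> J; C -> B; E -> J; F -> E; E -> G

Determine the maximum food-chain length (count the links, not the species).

5 links

One longest chain: I → B → C → G → E → F.
It has 6 species and 5 links.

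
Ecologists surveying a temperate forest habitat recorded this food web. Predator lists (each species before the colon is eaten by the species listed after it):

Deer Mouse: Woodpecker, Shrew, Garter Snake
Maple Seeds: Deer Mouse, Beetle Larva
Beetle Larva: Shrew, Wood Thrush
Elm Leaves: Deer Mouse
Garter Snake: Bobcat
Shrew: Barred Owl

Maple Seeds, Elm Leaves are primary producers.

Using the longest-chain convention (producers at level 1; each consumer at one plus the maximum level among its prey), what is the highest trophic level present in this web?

4

Producers (level 1): Maple Seeds, Elm Leaves.
Maple Seeds → Deer Mouse → Garter Snake → Bobcat gives Bobcat level 4.
No species has a prey at level 4, so no species reaches level 5.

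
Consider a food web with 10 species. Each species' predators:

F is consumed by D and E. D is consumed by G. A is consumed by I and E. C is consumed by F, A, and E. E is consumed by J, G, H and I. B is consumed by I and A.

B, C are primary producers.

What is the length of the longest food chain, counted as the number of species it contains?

4 species

One longest chain: C → F → E → I.
It has 4 species and 3 links.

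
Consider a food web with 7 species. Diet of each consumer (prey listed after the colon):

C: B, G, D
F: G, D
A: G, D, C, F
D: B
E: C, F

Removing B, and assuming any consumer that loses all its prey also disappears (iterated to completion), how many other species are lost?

1

Remove B.
Round 1: D (all prey gone) → extinct.
No further losses. Total secondary extinctions: 1.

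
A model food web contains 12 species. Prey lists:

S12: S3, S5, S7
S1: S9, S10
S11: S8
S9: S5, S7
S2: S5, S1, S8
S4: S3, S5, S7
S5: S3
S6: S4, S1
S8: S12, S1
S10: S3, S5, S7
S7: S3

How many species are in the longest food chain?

6 species

One longest chain: S3 → S5 → S9 → S1 → S8 → S11.
It has 6 species and 5 links.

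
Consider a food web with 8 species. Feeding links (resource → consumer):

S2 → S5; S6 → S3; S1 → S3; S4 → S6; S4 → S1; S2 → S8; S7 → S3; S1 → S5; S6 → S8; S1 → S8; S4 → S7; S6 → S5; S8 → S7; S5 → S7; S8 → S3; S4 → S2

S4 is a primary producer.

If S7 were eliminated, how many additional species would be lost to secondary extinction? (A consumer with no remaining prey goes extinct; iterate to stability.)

0

Remove S7.
Every predator of it retains at least one other prey: S3 still has S6, S1, S8.
No consumer loses all prey, so no secondary extinctions occur.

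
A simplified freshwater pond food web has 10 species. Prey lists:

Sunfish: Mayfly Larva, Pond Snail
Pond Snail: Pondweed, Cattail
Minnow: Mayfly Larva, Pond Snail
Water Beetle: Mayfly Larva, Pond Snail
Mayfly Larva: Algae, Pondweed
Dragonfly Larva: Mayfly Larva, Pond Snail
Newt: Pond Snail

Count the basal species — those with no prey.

3

Basal species (no prey listed): Algae, Pondweed, Cattail.
Count: 3.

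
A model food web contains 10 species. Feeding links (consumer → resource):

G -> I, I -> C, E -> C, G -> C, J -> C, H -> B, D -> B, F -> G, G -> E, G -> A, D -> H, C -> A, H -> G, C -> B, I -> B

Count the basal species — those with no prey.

Basal species (no prey listed): B, A.
Count: 2.

2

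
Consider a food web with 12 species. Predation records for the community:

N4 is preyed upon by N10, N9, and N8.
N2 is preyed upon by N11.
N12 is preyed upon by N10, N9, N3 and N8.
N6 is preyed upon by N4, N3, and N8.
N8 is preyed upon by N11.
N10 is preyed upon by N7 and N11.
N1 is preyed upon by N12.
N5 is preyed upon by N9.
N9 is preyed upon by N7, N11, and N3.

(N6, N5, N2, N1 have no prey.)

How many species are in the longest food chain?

4 species

One longest chain: N1 → N12 → N8 → N11.
It has 4 species and 3 links.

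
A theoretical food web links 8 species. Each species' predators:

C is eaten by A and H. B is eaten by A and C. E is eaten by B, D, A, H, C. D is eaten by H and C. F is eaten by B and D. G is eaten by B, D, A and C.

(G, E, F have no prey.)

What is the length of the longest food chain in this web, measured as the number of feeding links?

3 links

One longest chain: G → D → C → H.
It has 4 species and 3 links.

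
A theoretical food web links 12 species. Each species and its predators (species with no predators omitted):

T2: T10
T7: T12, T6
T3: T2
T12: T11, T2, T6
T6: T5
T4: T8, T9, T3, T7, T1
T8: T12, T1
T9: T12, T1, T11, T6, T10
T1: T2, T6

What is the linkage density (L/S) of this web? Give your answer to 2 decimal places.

L/S = 1.83

There are L = 22 links among S = 12 species.
L/S = 22/12 = 1.8333 ≈ 1.83.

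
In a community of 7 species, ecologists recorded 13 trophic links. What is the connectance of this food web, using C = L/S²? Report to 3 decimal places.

C = 0.265

The web has S = 7 species and L = 13 feeding links.
C = L / S² = 13 / 49 = 0.2653 ≈ 0.265.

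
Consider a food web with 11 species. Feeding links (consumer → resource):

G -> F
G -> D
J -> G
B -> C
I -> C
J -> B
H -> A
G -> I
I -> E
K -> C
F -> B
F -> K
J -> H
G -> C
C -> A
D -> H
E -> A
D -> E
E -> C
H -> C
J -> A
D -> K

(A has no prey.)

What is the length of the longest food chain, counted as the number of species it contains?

6 species

One longest chain: A → C → E → I → G → J.
It has 6 species and 5 links.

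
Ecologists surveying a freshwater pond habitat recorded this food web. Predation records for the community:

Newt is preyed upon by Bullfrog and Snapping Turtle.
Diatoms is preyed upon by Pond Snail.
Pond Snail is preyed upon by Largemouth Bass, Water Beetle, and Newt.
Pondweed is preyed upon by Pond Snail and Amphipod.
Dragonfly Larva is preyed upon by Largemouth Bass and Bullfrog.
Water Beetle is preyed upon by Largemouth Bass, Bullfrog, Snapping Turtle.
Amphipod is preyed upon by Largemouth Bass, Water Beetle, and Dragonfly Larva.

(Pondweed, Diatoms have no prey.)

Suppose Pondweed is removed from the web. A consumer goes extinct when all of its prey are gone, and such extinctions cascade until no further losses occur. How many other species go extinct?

Remove Pondweed.
Round 1: Amphipod (all prey gone) → extinct.
Round 2: Dragonfly Larva (all prey gone) → extinct.
No further losses. Total secondary extinctions: 2.

2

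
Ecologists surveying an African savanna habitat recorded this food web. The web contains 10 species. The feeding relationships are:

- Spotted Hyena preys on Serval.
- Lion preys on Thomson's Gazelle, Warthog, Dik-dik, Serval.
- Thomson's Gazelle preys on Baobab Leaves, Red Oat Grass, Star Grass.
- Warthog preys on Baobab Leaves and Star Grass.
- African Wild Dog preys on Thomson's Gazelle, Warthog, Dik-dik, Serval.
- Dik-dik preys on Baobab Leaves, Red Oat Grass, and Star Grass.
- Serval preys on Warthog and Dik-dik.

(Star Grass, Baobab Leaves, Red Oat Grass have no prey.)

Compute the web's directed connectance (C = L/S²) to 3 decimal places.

The web has S = 10 species and L = 19 feeding links.
C = L / S² = 19 / 100 = 0.1900 ≈ 0.190.

C = 0.190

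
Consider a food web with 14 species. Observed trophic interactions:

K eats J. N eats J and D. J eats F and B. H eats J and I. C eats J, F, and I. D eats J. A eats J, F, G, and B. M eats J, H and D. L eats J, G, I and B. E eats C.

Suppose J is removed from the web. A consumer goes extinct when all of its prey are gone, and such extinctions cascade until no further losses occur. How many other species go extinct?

3

Remove J.
Round 1: D (all prey gone), K (all prey gone) → extinct.
Round 2: N (all prey gone) → extinct.
No further losses. Total secondary extinctions: 3.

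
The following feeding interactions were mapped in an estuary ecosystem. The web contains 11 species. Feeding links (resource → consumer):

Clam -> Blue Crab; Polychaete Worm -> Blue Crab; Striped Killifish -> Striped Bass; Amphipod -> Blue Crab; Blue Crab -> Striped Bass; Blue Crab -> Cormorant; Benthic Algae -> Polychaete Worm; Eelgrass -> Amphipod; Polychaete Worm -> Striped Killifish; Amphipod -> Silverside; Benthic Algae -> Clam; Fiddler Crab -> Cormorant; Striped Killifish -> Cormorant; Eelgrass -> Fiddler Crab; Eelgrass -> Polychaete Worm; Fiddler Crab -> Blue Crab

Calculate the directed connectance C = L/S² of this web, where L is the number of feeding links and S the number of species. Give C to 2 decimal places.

C = 0.13

The web has S = 11 species and L = 16 feeding links.
C = L / S² = 16 / 121 = 0.1322 ≈ 0.13.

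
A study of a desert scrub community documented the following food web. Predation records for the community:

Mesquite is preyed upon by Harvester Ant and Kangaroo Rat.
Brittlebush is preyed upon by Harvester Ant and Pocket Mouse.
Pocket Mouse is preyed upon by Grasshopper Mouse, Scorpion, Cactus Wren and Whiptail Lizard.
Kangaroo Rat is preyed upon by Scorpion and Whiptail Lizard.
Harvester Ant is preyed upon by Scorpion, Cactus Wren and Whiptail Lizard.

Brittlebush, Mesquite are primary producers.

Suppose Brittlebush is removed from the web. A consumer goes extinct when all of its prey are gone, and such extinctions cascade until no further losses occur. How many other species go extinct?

Remove Brittlebush.
Round 1: Pocket Mouse (all prey gone) → extinct.
Round 2: Grasshopper Mouse (all prey gone) → extinct.
No further losses. Total secondary extinctions: 2.

2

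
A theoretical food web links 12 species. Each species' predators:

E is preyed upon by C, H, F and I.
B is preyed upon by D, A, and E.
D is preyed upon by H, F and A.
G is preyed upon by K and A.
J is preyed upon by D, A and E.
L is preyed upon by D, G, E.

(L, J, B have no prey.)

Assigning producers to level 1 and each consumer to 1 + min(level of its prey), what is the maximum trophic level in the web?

Producers (level 1): L, J, B.
Following each consumer down to its lowest-level prey: L → E → C (levels 1 through 3).
All prey of C (E 2) are at level 2 or above, so C is at level 1 + 2 = 3.
Every consumer has at least one prey at level 2 or below, so none exceeds level 3.

3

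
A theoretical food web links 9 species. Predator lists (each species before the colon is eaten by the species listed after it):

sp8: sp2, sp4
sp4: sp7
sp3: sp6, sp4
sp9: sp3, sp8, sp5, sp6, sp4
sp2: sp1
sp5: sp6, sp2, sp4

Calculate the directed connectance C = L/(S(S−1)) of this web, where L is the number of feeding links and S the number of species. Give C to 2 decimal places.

The web has S = 9 species and L = 14 feeding links.
C = L / (S(S−1)) = 14 / 72 = 0.1944 ≈ 0.19.

C = 0.19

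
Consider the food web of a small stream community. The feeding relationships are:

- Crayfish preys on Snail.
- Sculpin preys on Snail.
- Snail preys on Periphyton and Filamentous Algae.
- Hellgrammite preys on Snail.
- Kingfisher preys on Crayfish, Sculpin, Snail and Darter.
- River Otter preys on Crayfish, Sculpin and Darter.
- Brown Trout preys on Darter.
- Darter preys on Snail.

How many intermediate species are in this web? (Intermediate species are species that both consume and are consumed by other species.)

Intermediate species (has both prey and predators): Snail, Sculpin, Darter, Crayfish.
Count: 4.

4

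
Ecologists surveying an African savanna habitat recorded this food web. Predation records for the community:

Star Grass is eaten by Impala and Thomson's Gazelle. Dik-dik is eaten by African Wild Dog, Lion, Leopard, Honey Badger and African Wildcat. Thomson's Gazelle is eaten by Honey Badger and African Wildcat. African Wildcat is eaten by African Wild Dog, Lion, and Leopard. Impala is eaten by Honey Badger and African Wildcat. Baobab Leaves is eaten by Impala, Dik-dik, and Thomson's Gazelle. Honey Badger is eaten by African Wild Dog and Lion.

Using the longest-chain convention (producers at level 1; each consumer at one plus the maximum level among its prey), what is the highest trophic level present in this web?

4

Producers (level 1): Baobab Leaves, Star Grass.
Baobab Leaves → Impala → African Wildcat → African Wild Dog gives African Wild Dog level 4.
No species has a prey at level 4, so no species reaches level 5.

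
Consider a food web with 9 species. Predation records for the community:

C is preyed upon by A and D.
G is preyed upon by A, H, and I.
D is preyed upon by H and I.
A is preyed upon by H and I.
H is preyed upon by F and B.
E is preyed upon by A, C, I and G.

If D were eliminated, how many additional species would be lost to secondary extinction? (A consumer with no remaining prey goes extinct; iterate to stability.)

Remove D.
Every predator of it retains at least one other prey: H still has G, A; I still has E, G, A.
No consumer loses all prey, so no secondary extinctions occur.

0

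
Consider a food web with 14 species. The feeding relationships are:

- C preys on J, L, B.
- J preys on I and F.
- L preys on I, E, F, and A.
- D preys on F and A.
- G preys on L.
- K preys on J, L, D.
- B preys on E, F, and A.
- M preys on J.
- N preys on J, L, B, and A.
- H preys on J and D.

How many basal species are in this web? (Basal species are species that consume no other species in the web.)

Basal species (no prey listed): F, A, I, E.
Count: 4.

4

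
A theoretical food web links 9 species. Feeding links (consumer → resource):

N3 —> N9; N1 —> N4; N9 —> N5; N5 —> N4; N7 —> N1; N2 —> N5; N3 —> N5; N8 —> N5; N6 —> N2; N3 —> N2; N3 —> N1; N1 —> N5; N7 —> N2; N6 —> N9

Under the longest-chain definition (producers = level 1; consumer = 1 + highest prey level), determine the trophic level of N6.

N4 is a producer → level 1.
N5 eats N4 → level 2.
N9 eats N5 → level 3.
N6 eats N9 (level 3); other prey at levels: N2 3 → level 4.

Trophic level 4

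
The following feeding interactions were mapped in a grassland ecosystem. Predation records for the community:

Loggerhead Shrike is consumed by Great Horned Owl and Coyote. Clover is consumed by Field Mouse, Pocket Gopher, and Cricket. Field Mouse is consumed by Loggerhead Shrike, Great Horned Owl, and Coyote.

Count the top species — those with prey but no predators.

4

Top species (has prey, but nothing eats it): Cricket, Pocket Gopher, Great Horned Owl, Coyote.
Count: 4.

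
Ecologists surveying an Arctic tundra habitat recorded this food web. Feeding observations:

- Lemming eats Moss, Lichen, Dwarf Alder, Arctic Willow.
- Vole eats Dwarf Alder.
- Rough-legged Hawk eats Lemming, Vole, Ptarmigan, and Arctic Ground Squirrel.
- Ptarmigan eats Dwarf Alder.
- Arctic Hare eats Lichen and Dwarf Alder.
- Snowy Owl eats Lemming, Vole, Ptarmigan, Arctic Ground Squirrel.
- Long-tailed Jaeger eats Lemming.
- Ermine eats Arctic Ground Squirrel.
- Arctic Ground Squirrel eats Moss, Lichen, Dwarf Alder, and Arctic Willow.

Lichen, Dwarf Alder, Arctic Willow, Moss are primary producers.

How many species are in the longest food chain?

3 species

One longest chain: Lichen → Lemming → Long-tailed Jaeger.
It has 3 species and 2 links.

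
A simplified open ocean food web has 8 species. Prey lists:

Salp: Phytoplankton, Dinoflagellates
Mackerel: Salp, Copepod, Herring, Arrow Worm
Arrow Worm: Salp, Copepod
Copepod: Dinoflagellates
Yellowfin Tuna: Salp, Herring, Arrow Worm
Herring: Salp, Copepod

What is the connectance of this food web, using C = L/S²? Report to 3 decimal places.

C = 0.219

The web has S = 8 species and L = 14 feeding links.
C = L / S² = 14 / 64 = 0.2188 ≈ 0.219.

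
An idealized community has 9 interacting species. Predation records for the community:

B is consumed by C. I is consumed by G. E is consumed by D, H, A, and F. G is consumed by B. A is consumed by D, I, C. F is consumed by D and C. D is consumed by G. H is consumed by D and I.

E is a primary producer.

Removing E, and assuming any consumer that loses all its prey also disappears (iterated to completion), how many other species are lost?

8

Remove E.
Round 1: H (all prey gone), A (all prey gone), F (all prey gone) → extinct.
Round 2: I (all prey gone), D (all prey gone) → extinct.
Round 3: G (all prey gone) → extinct.
Round 4: B (all prey gone) → extinct.
Round 5: C (all prey gone) → extinct.
No further losses. Total secondary extinctions: 8.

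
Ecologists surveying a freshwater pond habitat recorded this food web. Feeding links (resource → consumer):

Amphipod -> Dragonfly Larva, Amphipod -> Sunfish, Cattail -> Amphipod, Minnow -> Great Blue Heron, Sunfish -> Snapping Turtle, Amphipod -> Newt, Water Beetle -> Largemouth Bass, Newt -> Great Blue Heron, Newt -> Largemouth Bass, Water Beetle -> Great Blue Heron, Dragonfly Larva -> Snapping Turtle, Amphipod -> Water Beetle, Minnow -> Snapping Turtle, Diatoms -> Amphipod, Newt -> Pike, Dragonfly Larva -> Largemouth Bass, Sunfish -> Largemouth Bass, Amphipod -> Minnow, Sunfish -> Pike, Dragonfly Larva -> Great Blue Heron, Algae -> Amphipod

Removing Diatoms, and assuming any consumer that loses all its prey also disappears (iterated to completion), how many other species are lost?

Remove Diatoms.
Every predator of it retains at least one other prey: Amphipod still has Cattail, Algae.
No consumer loses all prey, so no secondary extinctions occur.

0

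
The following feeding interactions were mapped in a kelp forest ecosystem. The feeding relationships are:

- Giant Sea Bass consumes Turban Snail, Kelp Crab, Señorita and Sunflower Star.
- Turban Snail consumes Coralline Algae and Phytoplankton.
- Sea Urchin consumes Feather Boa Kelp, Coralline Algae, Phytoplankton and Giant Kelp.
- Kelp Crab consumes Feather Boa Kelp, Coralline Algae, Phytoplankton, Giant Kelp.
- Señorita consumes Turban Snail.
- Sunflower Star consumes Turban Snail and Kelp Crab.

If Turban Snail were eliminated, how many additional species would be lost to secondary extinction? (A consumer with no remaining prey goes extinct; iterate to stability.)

Remove Turban Snail.
Round 1: Señorita (all prey gone) → extinct.
No further losses. Total secondary extinctions: 1.

1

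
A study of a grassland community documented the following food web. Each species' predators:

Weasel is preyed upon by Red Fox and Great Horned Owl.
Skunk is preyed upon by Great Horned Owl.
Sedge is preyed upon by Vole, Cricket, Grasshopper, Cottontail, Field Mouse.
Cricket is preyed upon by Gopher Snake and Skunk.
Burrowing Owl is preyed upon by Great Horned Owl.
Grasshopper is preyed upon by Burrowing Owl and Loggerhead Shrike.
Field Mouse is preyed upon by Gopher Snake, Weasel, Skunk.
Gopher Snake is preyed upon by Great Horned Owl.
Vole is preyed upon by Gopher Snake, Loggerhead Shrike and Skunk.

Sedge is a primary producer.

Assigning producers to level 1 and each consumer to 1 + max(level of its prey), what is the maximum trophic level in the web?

Producers (level 1): Sedge.
Sedge → Field Mouse → Gopher Snake → Great Horned Owl gives Great Horned Owl level 4.
No species has a prey at level 4, so no species reaches level 5.

4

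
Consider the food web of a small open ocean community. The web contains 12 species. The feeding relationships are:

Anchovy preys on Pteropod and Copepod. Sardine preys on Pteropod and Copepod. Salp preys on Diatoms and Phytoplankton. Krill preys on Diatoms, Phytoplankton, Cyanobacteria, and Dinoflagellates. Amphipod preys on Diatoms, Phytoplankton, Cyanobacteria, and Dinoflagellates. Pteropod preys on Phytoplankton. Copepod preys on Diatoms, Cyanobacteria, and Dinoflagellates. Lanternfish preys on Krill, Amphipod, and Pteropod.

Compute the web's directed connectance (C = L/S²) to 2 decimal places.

The web has S = 12 species and L = 21 feeding links.
C = L / S² = 21 / 144 = 0.1458 ≈ 0.15.

C = 0.15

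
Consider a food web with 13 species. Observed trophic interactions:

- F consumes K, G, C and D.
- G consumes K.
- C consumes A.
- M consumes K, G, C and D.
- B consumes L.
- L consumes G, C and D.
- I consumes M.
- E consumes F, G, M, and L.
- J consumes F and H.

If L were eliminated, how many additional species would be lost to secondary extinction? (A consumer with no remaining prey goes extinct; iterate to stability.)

1

Remove L.
Round 1: B (all prey gone) → extinct.
No further losses. Total secondary extinctions: 1.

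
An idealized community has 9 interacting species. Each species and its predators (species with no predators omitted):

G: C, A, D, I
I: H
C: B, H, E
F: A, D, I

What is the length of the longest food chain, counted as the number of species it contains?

One longest chain: G → C → B.
It has 3 species and 2 links.

3 species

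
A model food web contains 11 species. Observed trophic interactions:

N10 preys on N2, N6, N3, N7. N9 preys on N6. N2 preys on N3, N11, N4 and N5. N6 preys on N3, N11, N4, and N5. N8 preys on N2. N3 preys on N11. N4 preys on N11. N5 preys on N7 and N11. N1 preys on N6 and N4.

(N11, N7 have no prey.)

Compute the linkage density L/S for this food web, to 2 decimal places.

There are L = 20 links among S = 11 species.
L/S = 20/11 = 1.8182 ≈ 1.82.

L/S = 1.82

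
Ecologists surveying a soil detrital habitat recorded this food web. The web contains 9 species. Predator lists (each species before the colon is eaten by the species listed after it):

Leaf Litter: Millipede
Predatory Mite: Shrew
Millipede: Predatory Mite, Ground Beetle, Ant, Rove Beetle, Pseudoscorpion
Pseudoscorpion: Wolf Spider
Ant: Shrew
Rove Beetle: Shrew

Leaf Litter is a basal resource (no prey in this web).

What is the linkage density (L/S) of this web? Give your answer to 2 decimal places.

There are L = 10 links among S = 9 species.
L/S = 10/9 = 1.1111 ≈ 1.11.

L/S = 1.11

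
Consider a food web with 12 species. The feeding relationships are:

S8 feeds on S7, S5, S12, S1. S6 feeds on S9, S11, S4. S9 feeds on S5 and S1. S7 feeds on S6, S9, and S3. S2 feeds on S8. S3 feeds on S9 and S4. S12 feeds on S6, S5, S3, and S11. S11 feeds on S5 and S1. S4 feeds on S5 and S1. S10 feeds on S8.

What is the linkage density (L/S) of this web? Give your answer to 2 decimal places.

There are L = 24 links among S = 12 species.
L/S = 24/12 = 2.0000 ≈ 2.00.

L/S = 2.00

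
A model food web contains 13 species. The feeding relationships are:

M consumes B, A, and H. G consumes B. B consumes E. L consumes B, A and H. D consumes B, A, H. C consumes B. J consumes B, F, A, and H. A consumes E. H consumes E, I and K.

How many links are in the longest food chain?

One longest chain: E → B → M.
It has 3 species and 2 links.

2 links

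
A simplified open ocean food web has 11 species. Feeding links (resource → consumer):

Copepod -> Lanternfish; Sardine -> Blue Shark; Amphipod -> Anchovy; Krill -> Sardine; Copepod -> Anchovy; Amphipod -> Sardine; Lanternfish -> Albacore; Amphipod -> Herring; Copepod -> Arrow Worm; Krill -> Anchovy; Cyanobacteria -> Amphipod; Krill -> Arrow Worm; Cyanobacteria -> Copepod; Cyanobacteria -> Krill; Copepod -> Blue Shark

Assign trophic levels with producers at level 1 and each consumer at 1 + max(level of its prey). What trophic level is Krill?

Trophic level 2

Cyanobacteria is a producer → level 1.
Krill eats Cyanobacteria → level 2.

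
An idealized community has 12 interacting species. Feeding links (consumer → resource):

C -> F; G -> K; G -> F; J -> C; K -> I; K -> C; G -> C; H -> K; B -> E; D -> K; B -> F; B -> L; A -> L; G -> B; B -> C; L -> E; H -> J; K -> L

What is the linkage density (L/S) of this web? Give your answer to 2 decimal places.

There are L = 18 links among S = 12 species.
L/S = 18/12 = 1.5000 ≈ 1.50.

L/S = 1.50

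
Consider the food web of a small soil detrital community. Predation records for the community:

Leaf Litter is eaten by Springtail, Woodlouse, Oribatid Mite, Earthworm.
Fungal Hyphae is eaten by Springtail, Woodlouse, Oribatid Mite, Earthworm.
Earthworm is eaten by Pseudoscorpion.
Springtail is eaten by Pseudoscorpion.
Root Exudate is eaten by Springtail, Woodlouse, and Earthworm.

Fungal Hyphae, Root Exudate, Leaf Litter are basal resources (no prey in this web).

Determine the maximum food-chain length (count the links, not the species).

2 links

One longest chain: Fungal Hyphae → Earthworm → Pseudoscorpion.
It has 3 species and 2 links.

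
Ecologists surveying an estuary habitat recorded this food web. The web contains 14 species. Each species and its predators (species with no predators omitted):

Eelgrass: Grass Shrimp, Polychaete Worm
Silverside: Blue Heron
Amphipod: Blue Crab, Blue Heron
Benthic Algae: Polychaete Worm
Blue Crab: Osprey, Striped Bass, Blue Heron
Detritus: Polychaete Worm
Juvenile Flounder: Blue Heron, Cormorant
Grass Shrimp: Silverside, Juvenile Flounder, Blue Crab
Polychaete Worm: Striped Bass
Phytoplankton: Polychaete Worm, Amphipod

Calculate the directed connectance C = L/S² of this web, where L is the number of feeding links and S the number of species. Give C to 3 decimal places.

The web has S = 14 species and L = 18 feeding links.
C = L / S² = 18 / 196 = 0.0918 ≈ 0.092.

C = 0.092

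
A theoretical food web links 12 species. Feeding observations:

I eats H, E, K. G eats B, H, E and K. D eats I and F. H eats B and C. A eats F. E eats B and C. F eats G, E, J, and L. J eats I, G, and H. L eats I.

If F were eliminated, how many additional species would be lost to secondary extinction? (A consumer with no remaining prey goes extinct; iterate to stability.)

Remove F.
Round 1: A (all prey gone) → extinct.
No further losses. Total secondary extinctions: 1.

1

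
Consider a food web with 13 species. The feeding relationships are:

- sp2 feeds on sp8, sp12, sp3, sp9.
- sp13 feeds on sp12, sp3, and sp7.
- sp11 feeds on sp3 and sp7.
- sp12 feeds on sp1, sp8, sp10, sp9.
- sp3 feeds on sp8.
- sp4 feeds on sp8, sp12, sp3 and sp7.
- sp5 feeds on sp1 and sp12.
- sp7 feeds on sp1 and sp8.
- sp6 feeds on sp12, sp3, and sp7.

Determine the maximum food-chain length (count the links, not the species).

2 links

One longest chain: sp8 → sp3 → sp2.
It has 3 species and 2 links.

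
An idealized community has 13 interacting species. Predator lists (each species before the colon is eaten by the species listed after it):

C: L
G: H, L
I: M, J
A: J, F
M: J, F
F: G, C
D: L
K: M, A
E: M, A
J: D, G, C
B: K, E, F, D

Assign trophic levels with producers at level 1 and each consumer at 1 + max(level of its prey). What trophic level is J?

Trophic level 4

B is a producer → level 1.
K eats B → level 2.
M eats K (level 2); other prey at levels: I 1, E 2 → level 3.
J eats M (level 3); other prey at levels: I 1, A 3 → level 4.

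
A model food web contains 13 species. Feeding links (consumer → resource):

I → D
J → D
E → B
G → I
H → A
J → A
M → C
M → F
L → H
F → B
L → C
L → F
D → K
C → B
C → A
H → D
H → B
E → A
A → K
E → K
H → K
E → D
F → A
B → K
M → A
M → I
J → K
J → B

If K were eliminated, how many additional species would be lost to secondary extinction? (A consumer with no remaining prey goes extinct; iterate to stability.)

Remove K.
Round 1: B (all prey gone), D (all prey gone), A (all prey gone) → extinct.
Round 2: C (all prey gone), F (all prey gone), H (all prey gone), I (all prey gone), J (all prey gone), E (all prey gone) → extinct.
Round 3: L (all prey gone), M (all prey gone), G (all prey gone) → extinct.
No further losses. Total secondary extinctions: 12.

12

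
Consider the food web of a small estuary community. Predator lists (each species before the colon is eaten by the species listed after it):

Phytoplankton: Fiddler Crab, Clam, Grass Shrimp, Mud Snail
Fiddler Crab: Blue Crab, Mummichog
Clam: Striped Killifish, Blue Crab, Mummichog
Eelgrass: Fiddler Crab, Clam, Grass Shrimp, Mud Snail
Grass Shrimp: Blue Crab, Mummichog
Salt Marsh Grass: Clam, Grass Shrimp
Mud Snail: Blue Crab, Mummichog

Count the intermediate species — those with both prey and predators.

4

Intermediate species (has both prey and predators): Fiddler Crab, Clam, Grass Shrimp, Mud Snail.
Count: 4.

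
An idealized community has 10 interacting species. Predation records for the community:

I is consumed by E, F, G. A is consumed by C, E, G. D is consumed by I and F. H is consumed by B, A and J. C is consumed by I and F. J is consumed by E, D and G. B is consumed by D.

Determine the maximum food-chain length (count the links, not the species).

One longest chain: H → J → D → I → E.
It has 5 species and 4 links.

4 links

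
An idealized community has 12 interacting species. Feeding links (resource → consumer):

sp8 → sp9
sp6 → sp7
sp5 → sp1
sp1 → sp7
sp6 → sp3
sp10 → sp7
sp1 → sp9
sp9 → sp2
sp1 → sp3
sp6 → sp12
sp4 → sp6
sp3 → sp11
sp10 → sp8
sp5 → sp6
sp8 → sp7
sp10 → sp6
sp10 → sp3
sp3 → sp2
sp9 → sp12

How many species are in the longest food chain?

One longest chain: sp5 → sp1 → sp3 → sp11.
It has 4 species and 3 links.

4 species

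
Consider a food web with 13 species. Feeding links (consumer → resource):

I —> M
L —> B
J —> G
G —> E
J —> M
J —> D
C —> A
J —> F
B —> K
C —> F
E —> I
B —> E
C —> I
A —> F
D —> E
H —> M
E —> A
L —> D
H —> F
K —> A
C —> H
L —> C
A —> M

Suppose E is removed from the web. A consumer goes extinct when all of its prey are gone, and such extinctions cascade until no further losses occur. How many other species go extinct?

2

Remove E.
Round 1: D (all prey gone), G (all prey gone) → extinct.
No further losses. Total secondary extinctions: 2.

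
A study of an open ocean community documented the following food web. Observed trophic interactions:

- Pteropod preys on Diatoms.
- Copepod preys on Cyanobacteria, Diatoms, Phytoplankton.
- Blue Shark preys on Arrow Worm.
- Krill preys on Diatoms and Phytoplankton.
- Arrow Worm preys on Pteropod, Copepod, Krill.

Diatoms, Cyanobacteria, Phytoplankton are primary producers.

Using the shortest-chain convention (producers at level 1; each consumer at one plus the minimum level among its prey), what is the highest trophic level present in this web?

Producers (level 1): Diatoms, Cyanobacteria, Phytoplankton.
Following each consumer down to its lowest-level prey: Diatoms → Krill → Arrow Worm → Blue Shark (levels 1 through 4).
All prey of Blue Shark (Arrow Worm 3) are at level 3 or above, so Blue Shark is at level 1 + 3 = 4.
Every consumer has at least one prey at level 3 or below, so none exceeds level 4.

4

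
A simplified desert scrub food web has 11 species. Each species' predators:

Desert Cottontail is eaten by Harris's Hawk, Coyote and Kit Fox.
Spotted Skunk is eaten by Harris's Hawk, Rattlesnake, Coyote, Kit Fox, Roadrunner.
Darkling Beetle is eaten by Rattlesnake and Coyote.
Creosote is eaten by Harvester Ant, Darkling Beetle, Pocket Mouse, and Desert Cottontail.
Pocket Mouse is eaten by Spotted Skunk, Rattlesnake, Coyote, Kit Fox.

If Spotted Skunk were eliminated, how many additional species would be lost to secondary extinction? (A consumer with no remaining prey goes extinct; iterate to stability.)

Remove Spotted Skunk.
Round 1: Roadrunner (all prey gone) → extinct.
No further losses. Total secondary extinctions: 1.

1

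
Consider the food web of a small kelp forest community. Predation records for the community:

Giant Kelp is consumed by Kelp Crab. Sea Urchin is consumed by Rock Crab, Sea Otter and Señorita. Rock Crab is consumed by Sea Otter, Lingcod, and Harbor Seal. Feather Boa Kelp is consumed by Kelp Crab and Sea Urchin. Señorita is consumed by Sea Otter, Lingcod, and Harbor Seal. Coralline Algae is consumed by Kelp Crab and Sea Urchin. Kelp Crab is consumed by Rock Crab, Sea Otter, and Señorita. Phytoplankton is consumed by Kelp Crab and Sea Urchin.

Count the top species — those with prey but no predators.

3

Top species (has prey, but nothing eats it): Sea Otter, Harbor Seal, Lingcod.
Count: 3.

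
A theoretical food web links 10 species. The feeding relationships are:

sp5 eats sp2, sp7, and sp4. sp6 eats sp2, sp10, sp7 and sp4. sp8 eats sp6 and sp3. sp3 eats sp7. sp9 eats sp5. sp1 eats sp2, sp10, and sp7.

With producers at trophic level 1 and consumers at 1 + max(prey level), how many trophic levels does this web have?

3

Producers (level 1): sp4, sp10, sp2, sp7.
sp4 → sp5 → sp9 gives sp9 level 3.
No species has a prey at level 3, so no species reaches level 4.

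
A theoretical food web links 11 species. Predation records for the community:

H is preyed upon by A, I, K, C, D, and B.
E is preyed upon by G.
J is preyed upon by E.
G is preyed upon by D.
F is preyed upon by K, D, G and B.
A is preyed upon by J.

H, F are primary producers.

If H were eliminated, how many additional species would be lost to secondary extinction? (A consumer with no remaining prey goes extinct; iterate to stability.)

5

Remove H.
Round 1: C (all prey gone), A (all prey gone), I (all prey gone) → extinct.
Round 2: J (all prey gone) → extinct.
Round 3: E (all prey gone) → extinct.
No further losses. Total secondary extinctions: 5.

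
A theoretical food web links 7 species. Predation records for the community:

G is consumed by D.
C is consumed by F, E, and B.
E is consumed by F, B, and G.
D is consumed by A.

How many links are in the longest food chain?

4 links

One longest chain: C → E → G → D → A.
It has 5 species and 4 links.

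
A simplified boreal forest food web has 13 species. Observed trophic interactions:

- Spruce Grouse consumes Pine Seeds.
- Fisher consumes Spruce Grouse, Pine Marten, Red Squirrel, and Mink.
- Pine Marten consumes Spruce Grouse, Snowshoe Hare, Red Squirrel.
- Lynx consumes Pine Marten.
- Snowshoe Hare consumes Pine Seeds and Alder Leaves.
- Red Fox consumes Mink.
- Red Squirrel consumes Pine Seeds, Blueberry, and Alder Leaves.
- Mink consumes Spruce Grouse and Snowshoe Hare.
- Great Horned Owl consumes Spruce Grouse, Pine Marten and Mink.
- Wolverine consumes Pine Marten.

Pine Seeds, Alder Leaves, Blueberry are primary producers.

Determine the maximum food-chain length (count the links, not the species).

One longest chain: Pine Seeds → Spruce Grouse → Mink → Fisher.
It has 4 species and 3 links.

3 links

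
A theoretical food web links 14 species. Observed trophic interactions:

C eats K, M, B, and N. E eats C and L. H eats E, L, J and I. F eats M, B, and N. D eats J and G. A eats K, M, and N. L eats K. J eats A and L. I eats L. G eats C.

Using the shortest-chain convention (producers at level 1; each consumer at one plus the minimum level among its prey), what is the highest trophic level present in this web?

Producers (level 1): K, N, B, M.
Following each consumer down to its lowest-level prey: K → C → G → D (levels 1 through 4).
All prey of D (G 3, J 3) are at level 3 or above, so D is at level 1 + 3 = 4.
Every consumer has at least one prey at level 3 or below, so none exceeds level 4.

4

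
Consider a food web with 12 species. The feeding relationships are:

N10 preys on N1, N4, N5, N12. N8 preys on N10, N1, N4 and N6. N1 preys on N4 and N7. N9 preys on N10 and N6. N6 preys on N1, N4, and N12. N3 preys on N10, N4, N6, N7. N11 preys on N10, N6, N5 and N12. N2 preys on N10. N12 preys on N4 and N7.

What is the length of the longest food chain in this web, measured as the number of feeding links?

One longest chain: N7 → N12 → N10 → N2.
It has 4 species and 3 links.

3 links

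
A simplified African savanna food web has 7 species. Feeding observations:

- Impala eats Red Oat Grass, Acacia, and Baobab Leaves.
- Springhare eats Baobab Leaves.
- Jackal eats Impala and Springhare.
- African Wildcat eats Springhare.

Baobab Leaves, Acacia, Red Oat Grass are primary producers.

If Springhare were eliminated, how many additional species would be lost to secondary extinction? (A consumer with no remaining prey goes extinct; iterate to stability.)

Remove Springhare.
Round 1: African Wildcat (all prey gone) → extinct.
No further losses. Total secondary extinctions: 1.

1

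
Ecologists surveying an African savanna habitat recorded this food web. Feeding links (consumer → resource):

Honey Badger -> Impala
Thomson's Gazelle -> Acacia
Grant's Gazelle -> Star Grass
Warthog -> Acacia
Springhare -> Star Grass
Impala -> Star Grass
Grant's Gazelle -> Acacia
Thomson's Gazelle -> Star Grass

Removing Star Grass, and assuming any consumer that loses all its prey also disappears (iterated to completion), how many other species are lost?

Remove Star Grass.
Round 1: Springhare (all prey gone), Impala (all prey gone) → extinct.
Round 2: Honey Badger (all prey gone) → extinct.
No further losses. Total secondary extinctions: 3.

3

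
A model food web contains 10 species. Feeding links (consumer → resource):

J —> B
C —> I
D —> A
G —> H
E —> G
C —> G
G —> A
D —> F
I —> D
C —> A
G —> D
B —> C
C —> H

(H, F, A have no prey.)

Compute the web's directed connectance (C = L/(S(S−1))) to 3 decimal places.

The web has S = 10 species and L = 13 feeding links.
C = L / (S(S−1)) = 13 / 90 = 0.1444 ≈ 0.144.

C = 0.144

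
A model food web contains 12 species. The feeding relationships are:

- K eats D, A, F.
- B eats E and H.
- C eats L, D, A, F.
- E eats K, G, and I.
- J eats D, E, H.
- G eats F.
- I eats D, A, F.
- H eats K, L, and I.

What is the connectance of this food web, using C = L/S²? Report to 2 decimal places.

The web has S = 12 species and L = 22 feeding links.
C = L / S² = 22 / 144 = 0.1528 ≈ 0.15.

C = 0.15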